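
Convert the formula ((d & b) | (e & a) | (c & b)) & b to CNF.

((d & b) | (e & a) | (c & b)) & b
≡ (d | e | c) & (d | e | b) & (d | a | c) & (d | a | b) & (b | e | c) & (b | e | b) & (b | a | c) & (b | a | b) & b   — distribute | over &
≡ (d | e | c) & (d | a | c) & b   — simplify

(d | e | c) & (d | a | c) & b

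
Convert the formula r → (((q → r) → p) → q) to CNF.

¬r ∨ ¬p ∨ q

r → (((q → r) → p) → q)
≡ ¬r ∨ (((q → r) → p) → q)
≡ ¬r ∨ ¬((q → r) → p) ∨ q
≡ ¬r ∨ ¬(¬(q → r) ∨ p) ∨ q
≡ ¬r ∨ ¬(¬(¬q ∨ r) ∨ p) ∨ q
≡ ¬r ∨ (¬¬(¬q ∨ r) ∧ ¬p) ∨ q
≡ ¬r ∨ ((¬q ∨ r) ∧ ¬p) ∨ q
≡ (¬r ∨ ¬q ∨ r ∨ q) ∧ (¬r ∨ ¬p ∨ q)
≡ ¬r ∨ ¬p ∨ q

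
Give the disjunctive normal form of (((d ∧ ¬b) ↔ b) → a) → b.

(((d ∧ ¬b) ↔ b) → a) → b
≡ ¬(((d ∧ ¬b) ↔ b) → a) ∨ b   (eliminate →)
≡ ¬(¬((d ∧ ¬b) ↔ b) ∨ a) ∨ b   (eliminate →)
≡ ¬(¬(((d ∧ ¬b) → b) ∧ (b → (d ∧ ¬b))) ∨ a) ∨ b   (eliminate ↔)
≡ ¬(¬((¬(d ∧ ¬b) ∨ b) ∧ (b → (d ∧ ¬b))) ∨ a) ∨ b   (eliminate →)
≡ ¬(¬((¬(d ∧ ¬b) ∨ b) ∧ (¬b ∨ (d ∧ ¬b))) ∨ a) ∨ b   (eliminate →)
≡ (¬¬((¬(d ∧ ¬b) ∨ b) ∧ (¬b ∨ (d ∧ ¬b))) ∧ ¬a) ∨ b   (De Morgan)
≡ ((¬(d ∧ ¬b) ∨ b) ∧ (¬b ∨ (d ∧ ¬b)) ∧ ¬a) ∨ b   (double negation)
≡ ((¬d ∨ ¬¬b ∨ b) ∧ (¬b ∨ (d ∧ ¬b)) ∧ ¬a) ∨ b   (De Morgan)
≡ ((¬d ∨ b ∨ b) ∧ (¬b ∨ (d ∧ ¬b)) ∧ ¬a) ∨ b   (double negation)
≡ (¬d ∧ ¬b ∧ ¬a) ∨ (¬d ∧ d ∧ ¬b ∧ ¬a) ∨ (b ∧ ¬b ∧ ¬a) ∨ (b ∧ d ∧ ¬b ∧ ¬a) ∨ (b ∧ ¬b ∧ ¬a) ∨ (b ∧ d ∧ ¬b ∧ ¬a) ∨ b   (distribute ∧ over ∨)
≡ (¬d ∧ ¬b ∧ ¬a) ∨ b   (simplify)

(¬d ∧ ¬b ∧ ¬a) ∨ b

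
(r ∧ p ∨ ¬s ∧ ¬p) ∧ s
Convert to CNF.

(r ∨ ¬s) ∧ (r ∨ ¬p) ∧ (p ∨ ¬s) ∧ s

(r ∧ p ∨ ¬s ∧ ¬p) ∧ s
≡ (r ∨ ¬s) ∧ (r ∨ ¬p) ∧ (p ∨ ¬s) ∧ (p ∨ ¬p) ∧ s   — distribute ∨ over ∧
≡ (r ∨ ¬s) ∧ (r ∨ ¬p) ∧ (p ∨ ¬s) ∧ s   — simplify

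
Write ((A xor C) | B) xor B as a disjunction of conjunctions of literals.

(A & ~C & ~B) | (~A & C & ~B)

((A xor C) | B) xor B
≡ (((A xor C) | B) & ~B) | (~((A xor C) | B) & B)   [expand xor]
≡ (((A & ~C) | (~A & C) | B) & ~B) | (~((A xor C) | B) & B)   [expand xor]
≡ (((A & ~C) | (~A & C) | B) & ~B) | (~((A & ~C) | (~A & C) | B) & B)   [expand xor]
≡ (((A & ~C) | (~A & C) | B) & ~B) | (~(A & ~C) & ~(~A & C) & ~B & B)   [De Morgan]
≡ (((A & ~C) | (~A & C) | B) & ~B) | ((~A | ~~C) & ~(~A & C) & ~B & B)   [De Morgan]
≡ (((A & ~C) | (~A & C) | B) & ~B) | ((~A | C) & ~(~A & C) & ~B & B)   [double negation]
≡ (((A & ~C) | (~A & C) | B) & ~B) | ((~A | C) & (~~A | ~C) & ~B & B)   [De Morgan]
≡ (((A & ~C) | (~A & C) | B) & ~B) | ((~A | C) & (A | ~C) & ~B & B)   [double negation]
≡ (A & ~C & ~B) | (~A & C & ~B) | (B & ~B) | (~A & A & ~B & B) | (~A & ~C & ~B & B) | (C & A & ~B & B) | (C & ~C & ~B & B)   [distribute & over |]
≡ (A & ~C & ~B) | (~A & C & ~B)   [simplify]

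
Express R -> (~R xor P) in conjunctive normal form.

~R | P

R -> (~R xor P)
⇔ ~R | (~R xor P)   [eliminate ->]
⇔ ~R | ((~R | P) & ~(~R & P))   [expand xor]
⇔ ~R | ((~R | P) & (~~R | ~P))   [De Morgan]
⇔ ~R | ((~R | P) & (R | ~P))   [double negation]
⇔ (~R | ~R | P) & (~R | R | ~P)   [distribute | over &]
⇔ ~R | P   [simplify]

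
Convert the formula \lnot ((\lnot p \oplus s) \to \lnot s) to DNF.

p \land s

\lnot ((\lnot p \oplus s) \to \lnot s)
≡ \lnot (\lnot (\lnot p \oplus s) \lor \lnot s)   [eliminate \to]
≡ \lnot (\lnot ((\lnot p \land \lnot s) \lor (\lnot \lnot p \land s)) \lor \lnot s)   [expand \oplus]
≡ \lnot \lnot ((\lnot p \land \lnot s) \lor (\lnot \lnot p \land s)) \land \lnot \lnot s   [De Morgan]
≡ ((\lnot p \land \lnot s) \lor (\lnot \lnot p \land s)) \land \lnot \lnot s   [double negation]
≡ ((\lnot p \land \lnot s) \lor (p \land s)) \land \lnot \lnot s   [double negation]
≡ ((\lnot p \land \lnot s) \lor (p \land s)) \land s   [double negation]
≡ (\lnot p \land \lnot s \land s) \lor (p \land s \land s)   [distribute \land over \lor]
≡ p \land s   [simplify]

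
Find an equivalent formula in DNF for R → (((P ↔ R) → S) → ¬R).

¬R ∨ R ∧ P ∧ ¬S

R → (((P ↔ R) → S) → ¬R)
≡ ¬R ∨ (((P ↔ R) → S) → ¬R)   — eliminate →
≡ ¬R ∨ ¬((P ↔ R) → S) ∨ ¬R   — eliminate →
≡ ¬R ∨ ¬(¬(P ↔ R) ∨ S) ∨ ¬R   — eliminate →
≡ ¬R ∨ ¬(¬((P → R) ∧ (R → P)) ∨ S) ∨ ¬R   — eliminate ↔
≡ ¬R ∨ ¬(¬((¬P ∨ R) ∧ (R → P)) ∨ S) ∨ ¬R   — eliminate →
≡ ¬R ∨ ¬(¬((¬P ∨ R) ∧ (¬R ∨ P)) ∨ S) ∨ ¬R   — eliminate →
≡ ¬R ∨ ¬¬((¬P ∨ R) ∧ (¬R ∨ P)) ∧ ¬S ∨ ¬R   — De Morgan
≡ ¬R ∨ (¬P ∨ R) ∧ (¬R ∨ P) ∧ ¬S ∨ ¬R   — double negation
≡ ¬R ∨ ¬P ∧ ¬R ∧ ¬S ∨ ¬P ∧ P ∧ ¬S ∨ R ∧ ¬R ∧ ¬S ∨ R ∧ P ∧ ¬S ∨ ¬R   — distribute ∧ over ∨
≡ ¬R ∨ R ∧ P ∧ ¬S   — simplify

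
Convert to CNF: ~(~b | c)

b & ~c

~(~b | c)
≡ ~~b & ~c   (De Morgan)
≡ b & ~c   (double negation)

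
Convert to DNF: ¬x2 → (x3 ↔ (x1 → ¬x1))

x2 ∨ (¬x3 ∧ x1) ∨ (¬x1 ∧ x3)

¬x2 → (x3 ↔ (x1 → ¬x1))
⇔ ¬¬x2 ∨ (x3 ↔ (x1 → ¬x1))   — eliminate →
⇔ ¬¬x2 ∨ ((x3 → (x1 → ¬x1)) ∧ ((x1 → ¬x1) → x3))   — eliminate ↔
⇔ ¬¬x2 ∨ ((¬x3 ∨ (x1 → ¬x1)) ∧ ((x1 → ¬x1) → x3))   — eliminate →
⇔ ¬¬x2 ∨ ((¬x3 ∨ ¬x1 ∨ ¬x1) ∧ ((x1 → ¬x1) → x3))   — eliminate →
⇔ ¬¬x2 ∨ ((¬x3 ∨ ¬x1 ∨ ¬x1) ∧ (¬(x1 → ¬x1) ∨ x3))   — eliminate →
⇔ ¬¬x2 ∨ ((¬x3 ∨ ¬x1 ∨ ¬x1) ∧ (¬(¬x1 ∨ ¬x1) ∨ x3))   — eliminate →
⇔ x2 ∨ ((¬x3 ∨ ¬x1 ∨ ¬x1) ∧ (¬(¬x1 ∨ ¬x1) ∨ x3))   — double negation
⇔ x2 ∨ ((¬x3 ∨ ¬x1 ∨ ¬x1) ∧ ((¬¬x1 ∧ ¬¬x1) ∨ x3))   — De Morgan
⇔ x2 ∨ ((¬x3 ∨ ¬x1 ∨ ¬x1) ∧ ((x1 ∧ ¬¬x1) ∨ x3))   — double negation
⇔ x2 ∨ ((¬x3 ∨ ¬x1 ∨ ¬x1) ∧ ((x1 ∧ x1) ∨ x3))   — double negation
⇔ x2 ∨ (¬x3 ∧ x1 ∧ x1) ∨ (¬x3 ∧ x3) ∨ (¬x1 ∧ x1 ∧ x1) ∨ (¬x1 ∧ x3) ∨ (¬x1 ∧ x1 ∧ x1) ∨ (¬x1 ∧ x3)   — distribute ∧ over ∨
⇔ x2 ∨ (¬x3 ∧ x1) ∨ (¬x1 ∧ x3)   — simplify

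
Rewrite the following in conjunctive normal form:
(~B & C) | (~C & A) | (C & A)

(~B | A) & (C | A)

(~B & C) | (~C & A) | (C & A)
≡ (~B | ~C | C) & (~B | ~C | A) & (~B | A | C) & (~B | A | A) & (C | ~C | C) & (C | ~C | A) & (C | A | C) & (C | A | A)   [distribute | over &]
≡ (~B | A) & (C | A)   [simplify]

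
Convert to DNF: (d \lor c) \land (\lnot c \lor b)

(d \lor c) \land (\lnot c \lor b)
= (d \land \lnot c) \lor (d \land b) \lor (c \land \lnot c) \lor (c \land b)   (distribute \land over \lor)
= (d \land \lnot c) \lor (d \land b) \lor (c \land b)   (simplify)

(d \land \lnot c) \lor (d \land b) \lor (c \land b)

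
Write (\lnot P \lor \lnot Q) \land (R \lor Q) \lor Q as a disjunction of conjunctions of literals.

(\lnot P \lor \lnot Q) \land (R \lor Q) \lor Q
≡ \lnot P \land R \lor \lnot P \land Q \lor \lnot Q \land R \lor \lnot Q \land Q \lor Q
≡ \lnot P \land R \lor \lnot Q \land R \lor Q

\lnot P \land R \lor \lnot Q \land R \lor Q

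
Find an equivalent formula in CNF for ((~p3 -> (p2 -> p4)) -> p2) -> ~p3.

~p2 | ~p3

((~p3 -> (p2 -> p4)) -> p2) -> ~p3
≡ ~((~p3 -> (p2 -> p4)) -> p2) | ~p3   [eliminate ->]
≡ ~(~(~p3 -> (p2 -> p4)) | p2) | ~p3   [eliminate ->]
≡ ~(~(~~p3 | (p2 -> p4)) | p2) | ~p3   [eliminate ->]
≡ ~(~(~~p3 | ~p2 | p4) | p2) | ~p3   [eliminate ->]
≡ (~~(~~p3 | ~p2 | p4) & ~p2) | ~p3   [De Morgan]
≡ ((~~p3 | ~p2 | p4) & ~p2) | ~p3   [double negation]
≡ ((p3 | ~p2 | p4) & ~p2) | ~p3   [double negation]
≡ (p3 | ~p2 | p4 | ~p3) & (~p2 | ~p3)   [distribute | over &]
≡ ~p2 | ~p3   [simplify]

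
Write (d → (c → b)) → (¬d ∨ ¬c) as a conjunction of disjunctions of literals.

(d → (c → b)) → (¬d ∨ ¬c)
≡ ¬(d → (c → b)) ∨ ¬d ∨ ¬c   [eliminate →]
≡ ¬(¬d ∨ (c → b)) ∨ ¬d ∨ ¬c   [eliminate →]
≡ ¬(¬d ∨ ¬c ∨ b) ∨ ¬d ∨ ¬c   [eliminate →]
≡ (¬¬d ∧ ¬¬c ∧ ¬b) ∨ ¬d ∨ ¬c   [De Morgan]
≡ (d ∧ ¬¬c ∧ ¬b) ∨ ¬d ∨ ¬c   [double negation]
≡ (d ∧ c ∧ ¬b) ∨ ¬d ∨ ¬c   [double negation]
≡ (d ∨ ¬d ∨ ¬c) ∧ (c ∨ ¬d ∨ ¬c) ∧ (¬b ∨ ¬d ∨ ¬c)   [distribute ∨ over ∧]
≡ ¬b ∨ ¬d ∨ ¬c   [simplify]

¬b ∨ ¬d ∨ ¬c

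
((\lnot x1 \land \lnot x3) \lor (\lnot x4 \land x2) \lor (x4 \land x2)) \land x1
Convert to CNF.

(\lnot x1 \lor x2) \land (\lnot x3 \lor x2) \land x1

((\lnot x1 \land \lnot x3) \lor (\lnot x4 \land x2) \lor (x4 \land x2)) \land x1
⇔ (\lnot x1 \lor \lnot x4 \lor x4) \land (\lnot x1 \lor \lnot x4 \lor x2) \land (\lnot x1 \lor x2 \lor x4) \land (\lnot x1 \lor x2 \lor x2) \land (\lnot x3 \lor \lnot x4 \lor x4) \land (\lnot x3 \lor \lnot x4 \lor x2) \land (\lnot x3 \lor x2 \lor x4) \land (\lnot x3 \lor x2 \lor x2) \land x1
⇔ (\lnot x1 \lor x2) \land (\lnot x3 \lor x2) \land x1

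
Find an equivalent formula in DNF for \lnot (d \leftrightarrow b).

(d \land \lnot b) \lor (b \land \lnot d)

\lnot (d \leftrightarrow b)
≡ \lnot ((d \to b) \land (b \to d))   [eliminate \leftrightarrow]
≡ \lnot ((\lnot d \lor b) \land (b \to d))   [eliminate \to]
≡ \lnot ((\lnot d \lor b) \land (\lnot b \lor d))   [eliminate \to]
≡ \lnot (\lnot d \lor b) \lor \lnot (\lnot b \lor d)   [De Morgan]
≡ (\lnot \lnot d \land \lnot b) \lor \lnot (\lnot b \lor d)   [De Morgan]
≡ (d \land \lnot b) \lor \lnot (\lnot b \lor d)   [double negation]
≡ (d \land \lnot b) \lor (\lnot \lnot b \land \lnot d)   [De Morgan]
≡ (d \land \lnot b) \lor (b \land \lnot d)   [double negation]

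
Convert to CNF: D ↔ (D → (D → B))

D ↔ (D → (D → B))
= (D → (D → (D → B))) ∧ ((D → (D → B)) → D)   — eliminate ↔
= (¬D ∨ (D → (D → B))) ∧ ((D → (D → B)) → D)   — eliminate →
= (¬D ∨ ¬D ∨ (D → B)) ∧ ((D → (D → B)) → D)   — eliminate →
= (¬D ∨ ¬D ∨ ¬D ∨ B) ∧ ((D → (D → B)) → D)   — eliminate →
= (¬D ∨ ¬D ∨ ¬D ∨ B) ∧ (¬(D → (D → B)) ∨ D)   — eliminate →
= (¬D ∨ ¬D ∨ ¬D ∨ B) ∧ (¬(¬D ∨ (D → B)) ∨ D)   — eliminate →
= (¬D ∨ ¬D ∨ ¬D ∨ B) ∧ (¬(¬D ∨ ¬D ∨ B) ∨ D)   — eliminate →
= (¬D ∨ ¬D ∨ ¬D ∨ B) ∧ ((¬¬D ∧ ¬¬D ∧ ¬B) ∨ D)   — De Morgan
= (¬D ∨ ¬D ∨ ¬D ∨ B) ∧ ((D ∧ ¬¬D ∧ ¬B) ∨ D)   — double negation
= (¬D ∨ ¬D ∨ ¬D ∨ B) ∧ ((D ∧ D ∧ ¬B) ∨ D)   — double negation
= (¬D ∨ ¬D ∨ ¬D ∨ B) ∧ (D ∨ D) ∧ (D ∨ D) ∧ (¬B ∨ D)   — distribute ∨ over ∧
= (¬D ∨ B) ∧ D   — simplify

(¬D ∨ B) ∧ D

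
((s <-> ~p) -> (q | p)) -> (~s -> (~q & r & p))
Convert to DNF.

((s <-> ~p) -> (q | p)) -> (~s -> (~q & r & p))
= ~((s <-> ~p) -> (q | p)) | (~s -> (~q & r & p))   (eliminate ->)
= ~(~(s <-> ~p) | q | p) | (~s -> (~q & r & p))   (eliminate ->)
= ~(~((s -> ~p) & (~p -> s)) | q | p) | (~s -> (~q & r & p))   (eliminate <->)
= ~(~((~s | ~p) & (~p -> s)) | q | p) | (~s -> (~q & r & p))   (eliminate ->)
= ~(~((~s | ~p) & (~~p | s)) | q | p) | (~s -> (~q & r & p))   (eliminate ->)
= ~(~((~s | ~p) & (~~p | s)) | q | p) | ~~s | (~q & r & p)   (eliminate ->)
= (~~((~s | ~p) & (~~p | s)) & ~q & ~p) | ~~s | (~q & r & p)   (De Morgan)
= ((~s | ~p) & (~~p | s) & ~q & ~p) | ~~s | (~q & r & p)   (double negation)
= ((~s | ~p) & (p | s) & ~q & ~p) | ~~s | (~q & r & p)   (double negation)
= ((~s | ~p) & (p | s) & ~q & ~p) | s | (~q & r & p)   (double negation)
= (~s & p & ~q & ~p) | (~s & s & ~q & ~p) | (~p & p & ~q & ~p) | (~p & s & ~q & ~p) | s | (~q & r & p)   (distribute & over |)
= s | (~q & r & p)   (simplify)

s | (~q & r & p)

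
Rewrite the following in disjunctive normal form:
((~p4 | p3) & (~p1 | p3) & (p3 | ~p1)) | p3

((~p4 | p3) & (~p1 | p3) & (p3 | ~p1)) | p3
≡ (~p4 & ~p1 & p3) | (~p4 & ~p1 & ~p1) | (~p4 & p3 & p3) | (~p4 & p3 & ~p1) | (p3 & ~p1 & p3) | (p3 & ~p1 & ~p1) | (p3 & p3 & p3) | (p3 & p3 & ~p1) | p3   — distribute & over |
≡ (~p4 & ~p1) | p3   — simplify

(~p4 & ~p1) | p3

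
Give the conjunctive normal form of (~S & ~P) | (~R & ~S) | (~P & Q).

(~S & ~P) | (~R & ~S) | (~P & Q)
≡ (~S | ~R | ~P) & (~S | ~R | Q) & (~S | ~S | ~P) & (~S | ~S | Q) & (~P | ~R | ~P) & (~P | ~R | Q) & (~P | ~S | ~P) & (~P | ~S | Q)   [distribute | over &]
≡ (~S | ~P) & (~S | Q) & (~P | ~R)   [simplify]

(~S | ~P) & (~S | Q) & (~P | ~R)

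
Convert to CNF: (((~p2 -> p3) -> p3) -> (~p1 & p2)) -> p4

(((~p2 -> p3) -> p3) -> (~p1 & p2)) -> p4
≡ ~(((~p2 -> p3) -> p3) -> (~p1 & p2)) | p4   [eliminate ->]
≡ ~(~((~p2 -> p3) -> p3) | (~p1 & p2)) | p4   [eliminate ->]
≡ ~(~(~(~p2 -> p3) | p3) | (~p1 & p2)) | p4   [eliminate ->]
≡ ~(~(~(~~p2 | p3) | p3) | (~p1 & p2)) | p4   [eliminate ->]
≡ (~~(~(~~p2 | p3) | p3) & ~(~p1 & p2)) | p4   [De Morgan]
≡ ((~(~~p2 | p3) | p3) & ~(~p1 & p2)) | p4   [double negation]
≡ (((~~~p2 & ~p3) | p3) & ~(~p1 & p2)) | p4   [De Morgan]
≡ (((~p2 & ~p3) | p3) & ~(~p1 & p2)) | p4   [double negation]
≡ (((~p2 & ~p3) | p3) & (~~p1 | ~p2)) | p4   [De Morgan]
≡ (((~p2 & ~p3) | p3) & (p1 | ~p2)) | p4   [double negation]
≡ (~p2 | p3 | p4) & (~p3 | p3 | p4) & (p1 | ~p2 | p4)   [distribute | over &]
≡ (~p2 | p3 | p4) & (p1 | ~p2 | p4)   [simplify]

(~p2 | p3 | p4) & (p1 | ~p2 | p4)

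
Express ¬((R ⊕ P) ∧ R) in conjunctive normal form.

¬((R ⊕ P) ∧ R)
= ¬((R ∨ P) ∧ ¬(R ∧ P) ∧ R)   [expand ⊕]
= ¬(R ∨ P) ∨ ¬¬(R ∧ P) ∨ ¬R   [De Morgan]
= ¬R ∧ ¬P ∨ ¬¬(R ∧ P) ∨ ¬R   [De Morgan]
= ¬R ∧ ¬P ∨ R ∧ P ∨ ¬R   [double negation]
= (¬R ∨ R ∨ ¬R) ∧ (¬R ∨ P ∨ ¬R) ∧ (¬P ∨ R ∨ ¬R) ∧ (¬P ∨ P ∨ ¬R)   [distribute ∨ over ∧]
= ¬R ∨ P   [simplify]

¬R ∨ P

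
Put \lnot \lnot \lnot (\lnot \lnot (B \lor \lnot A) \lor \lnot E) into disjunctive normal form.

\lnot \lnot \lnot (\lnot \lnot (B \lor \lnot A) \lor \lnot E)
⇔ \lnot (\lnot \lnot (B \lor \lnot A) \lor \lnot E)   [double negation]
⇔ \lnot \lnot \lnot (B \lor \lnot A) \land \lnot \lnot E   [De Morgan]
⇔ \lnot (B \lor \lnot A) \land \lnot \lnot E   [double negation]
⇔ \lnot B \land \lnot \lnot A \land \lnot \lnot E   [De Morgan]
⇔ \lnot B \land A \land \lnot \lnot E   [double negation]
⇔ \lnot B \land A \land E   [double negation]

\lnot B \land A \land E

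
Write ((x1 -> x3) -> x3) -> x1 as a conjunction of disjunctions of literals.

((x1 -> x3) -> x3) -> x1
≡ ~((x1 -> x3) -> x3) | x1   — eliminate ->
≡ ~(~(x1 -> x3) | x3) | x1   — eliminate ->
≡ ~(~(~x1 | x3) | x3) | x1   — eliminate ->
≡ (~~(~x1 | x3) & ~x3) | x1   — De Morgan
≡ ((~x1 | x3) & ~x3) | x1   — double negation
≡ (~x1 | x3 | x1) & (~x3 | x1)   — distribute | over &
≡ ~x3 | x1   — simplify

~x3 | x1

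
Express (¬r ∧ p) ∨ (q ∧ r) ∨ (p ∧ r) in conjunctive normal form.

(¬r ∧ p) ∨ (q ∧ r) ∨ (p ∧ r)
≡ (¬r ∨ q ∨ p) ∧ (¬r ∨ q ∨ r) ∧ (¬r ∨ r ∨ p) ∧ (¬r ∨ r ∨ r) ∧ (p ∨ q ∨ p) ∧ (p ∨ q ∨ r) ∧ (p ∨ r ∨ p) ∧ (p ∨ r ∨ r)
≡ (p ∨ q) ∧ (p ∨ r)

(p ∨ q) ∧ (p ∨ r)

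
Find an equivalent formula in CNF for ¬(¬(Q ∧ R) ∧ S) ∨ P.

¬(¬(Q ∧ R) ∧ S) ∨ P
≡ ¬¬(Q ∧ R) ∨ ¬S ∨ P   [De Morgan]
≡ (Q ∧ R) ∨ ¬S ∨ P   [double negation]
≡ (Q ∨ ¬S ∨ P) ∧ (R ∨ ¬S ∨ P)   [distribute ∨ over ∧]

(Q ∨ ¬S ∨ P) ∧ (R ∨ ¬S ∨ P)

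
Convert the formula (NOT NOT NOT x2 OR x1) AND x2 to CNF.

(NOT NOT NOT x2 OR x1) AND x2
⇔ (NOT x2 OR x1) AND x2   — double negation

(NOT x2 OR x1) AND x2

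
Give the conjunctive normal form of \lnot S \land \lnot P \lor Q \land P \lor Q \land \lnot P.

\lnot S \land \lnot P \lor Q \land P \lor Q \land \lnot P
= (\lnot S \lor Q \lor Q) \land (\lnot S \lor Q \lor \lnot P) \land (\lnot S \lor P \lor Q) \land (\lnot S \lor P \lor \lnot P) \land (\lnot P \lor Q \lor Q) \land (\lnot P \lor Q \lor \lnot P) \land (\lnot P \lor P \lor Q) \land (\lnot P \lor P \lor \lnot P)   (distribute \lor over \land)
= (\lnot S \lor Q) \land (\lnot P \lor Q)   (simplify)

(\lnot S \lor Q) \land (\lnot P \lor Q)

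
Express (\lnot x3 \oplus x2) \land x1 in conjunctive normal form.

(\lnot x3 \lor x2) \land (x3 \lor \lnot x2) \land x1

(\lnot x3 \oplus x2) \land x1
⇔ (\lnot x3 \lor x2) \land \lnot (\lnot x3 \land x2) \land x1   (expand \oplus)
⇔ (\lnot x3 \lor x2) \land (\lnot \lnot x3 \lor \lnot x2) \land x1   (De Morgan)
⇔ (\lnot x3 \lor x2) \land (x3 \lor \lnot x2) \land x1   (double negation)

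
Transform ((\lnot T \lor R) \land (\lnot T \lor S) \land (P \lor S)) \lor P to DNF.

((\lnot T \lor R) \land (\lnot T \lor S) \land (P \lor S)) \lor P
≡ (\lnot T \land \lnot T \land P) \lor (\lnot T \land \lnot T \land S) \lor (\lnot T \land S \land P) \lor (\lnot T \land S \land S) \lor (R \land \lnot T \land P) \lor (R \land \lnot T \land S) \lor (R \land S \land P) \lor (R \land S \land S) \lor P   [distribute \land over \lor]
≡ (\lnot T \land S) \lor (R \land S) \lor P   [simplify]

(\lnot T \land S) \lor (R \land S) \lor P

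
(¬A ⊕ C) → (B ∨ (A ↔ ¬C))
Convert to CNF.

(A ∨ C ∨ B) ∧ (¬C ∨ ¬A ∨ B)

(¬A ⊕ C) → (B ∨ (A ↔ ¬C))
⇔ ¬(¬A ⊕ C) ∨ B ∨ (A ↔ ¬C)   [eliminate →]
⇔ ¬((¬A ∨ C) ∧ ¬(¬A ∧ C)) ∨ B ∨ (A ↔ ¬C)   [expand ⊕]
⇔ ¬((¬A ∨ C) ∧ ¬(¬A ∧ C)) ∨ B ∨ ((A → ¬C) ∧ (¬C → A))   [eliminate ↔]
⇔ ¬((¬A ∨ C) ∧ ¬(¬A ∧ C)) ∨ B ∨ ((¬A ∨ ¬C) ∧ (¬C → A))   [eliminate →]
⇔ ¬((¬A ∨ C) ∧ ¬(¬A ∧ C)) ∨ B ∨ ((¬A ∨ ¬C) ∧ (¬¬C ∨ A))   [eliminate →]
⇔ ¬(¬A ∨ C) ∨ ¬¬(¬A ∧ C) ∨ B ∨ ((¬A ∨ ¬C) ∧ (¬¬C ∨ A))   [De Morgan]
⇔ (¬¬A ∧ ¬C) ∨ ¬¬(¬A ∧ C) ∨ B ∨ ((¬A ∨ ¬C) ∧ (¬¬C ∨ A))   [De Morgan]
⇔ (A ∧ ¬C) ∨ ¬¬(¬A ∧ C) ∨ B ∨ ((¬A ∨ ¬C) ∧ (¬¬C ∨ A))   [double negation]
⇔ (A ∧ ¬C) ∨ (¬A ∧ C) ∨ B ∨ ((¬A ∨ ¬C) ∧ (¬¬C ∨ A))   [double negation]
⇔ (A ∧ ¬C) ∨ (¬A ∧ C) ∨ B ∨ ((¬A ∨ ¬C) ∧ (C ∨ A))   [double negation]
⇔ (A ∨ ¬A ∨ B ∨ ¬A ∨ ¬C) ∧ (A ∨ ¬A ∨ B ∨ C ∨ A) ∧ (A ∨ C ∨ B ∨ ¬A ∨ ¬C) ∧ (A ∨ C ∨ B ∨ C ∨ A) ∧ (¬C ∨ ¬A ∨ B ∨ ¬A ∨ ¬C) ∧ (¬C ∨ ¬A ∨ B ∨ C ∨ A) ∧ (¬C ∨ C ∨ B ∨ ¬A ∨ ¬C) ∧ (¬C ∨ C ∨ B ∨ C ∨ A)   [distribute ∨ over ∧]
⇔ (A ∨ C ∨ B) ∧ (¬C ∨ ¬A ∨ B)   [simplify]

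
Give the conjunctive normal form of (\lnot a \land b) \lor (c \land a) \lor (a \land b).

(b \lor c) \land (b \lor a)

(\lnot a \land b) \lor (c \land a) \lor (a \land b)
≡ (\lnot a \lor c \lor a) \land (\lnot a \lor c \lor b) \land (\lnot a \lor a \lor a) \land (\lnot a \lor a \lor b) \land (b \lor c \lor a) \land (b \lor c \lor b) \land (b \lor a \lor a) \land (b \lor a \lor b)   [distribute \lor over \land]
≡ (b \lor c) \land (b \lor a)   [simplify]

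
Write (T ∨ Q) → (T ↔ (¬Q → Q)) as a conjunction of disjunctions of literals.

(T ∨ Q) → (T ↔ (¬Q → Q))
≡ ¬(T ∨ Q) ∨ (T ↔ (¬Q → Q))   (eliminate →)
≡ ¬(T ∨ Q) ∨ ((T → (¬Q → Q)) ∧ ((¬Q → Q) → T))   (eliminate ↔)
≡ ¬(T ∨ Q) ∨ ((¬T ∨ (¬Q → Q)) ∧ ((¬Q → Q) → T))   (eliminate →)
≡ ¬(T ∨ Q) ∨ ((¬T ∨ ¬¬Q ∨ Q) ∧ ((¬Q → Q) → T))   (eliminate →)
≡ ¬(T ∨ Q) ∨ ((¬T ∨ ¬¬Q ∨ Q) ∧ (¬(¬Q → Q) ∨ T))   (eliminate →)
≡ ¬(T ∨ Q) ∨ ((¬T ∨ ¬¬Q ∨ Q) ∧ (¬(¬¬Q ∨ Q) ∨ T))   (eliminate →)
≡ (¬T ∧ ¬Q) ∨ ((¬T ∨ ¬¬Q ∨ Q) ∧ (¬(¬¬Q ∨ Q) ∨ T))   (De Morgan)
≡ (¬T ∧ ¬Q) ∨ ((¬T ∨ Q ∨ Q) ∧ (¬(¬¬Q ∨ Q) ∨ T))   (double negation)
≡ (¬T ∧ ¬Q) ∨ ((¬T ∨ Q ∨ Q) ∧ ((¬¬¬Q ∧ ¬Q) ∨ T))   (De Morgan)
≡ (¬T ∧ ¬Q) ∨ ((¬T ∨ Q ∨ Q) ∧ ((¬Q ∧ ¬Q) ∨ T))   (double negation)
≡ (¬T ∨ ¬T ∨ Q ∨ Q) ∧ (¬T ∨ ¬Q ∨ T) ∧ (¬T ∨ ¬Q ∨ T) ∧ (¬Q ∨ ¬T ∨ Q ∨ Q) ∧ (¬Q ∨ ¬Q ∨ T) ∧ (¬Q ∨ ¬Q ∨ T)   (distribute ∨ over ∧)
≡ (¬T ∨ Q) ∧ (¬Q ∨ T)   (simplify)

(¬T ∨ Q) ∧ (¬Q ∨ T)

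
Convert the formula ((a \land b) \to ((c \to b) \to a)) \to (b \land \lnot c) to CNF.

((a \land b) \to ((c \to b) \to a)) \to (b \land \lnot c)
≡ \lnot ((a \land b) \to ((c \to b) \to a)) \lor (b \land \lnot c)   [eliminate \to]
≡ \lnot (\lnot (a \land b) \lor ((c \to b) \to a)) \lor (b \land \lnot c)   [eliminate \to]
≡ \lnot (\lnot (a \land b) \lor \lnot (c \to b) \lor a) \lor (b \land \lnot c)   [eliminate \to]
≡ \lnot (\lnot (a \land b) \lor \lnot (\lnot c \lor b) \lor a) \lor (b \land \lnot c)   [eliminate \to]
≡ (\lnot \lnot (a \land b) \land \lnot \lnot (\lnot c \lor b) \land \lnot a) \lor (b \land \lnot c)   [De Morgan]
≡ (a \land b \land \lnot \lnot (\lnot c \lor b) \land \lnot a) \lor (b \land \lnot c)   [double negation]
≡ (a \land b \land (\lnot c \lor b) \land \lnot a) \lor (b \land \lnot c)   [double negation]
≡ (a \lor b) \land (a \lor \lnot c) \land (b \lor b) \land (b \lor \lnot c) \land (\lnot c \lor b \lor b) \land (\lnot c \lor b \lor \lnot c) \land (\lnot a \lor b) \land (\lnot a \lor \lnot c)   [distribute \lor over \land]
≡ (a \lor \lnot c) \land b \land (\lnot a \lor \lnot c)   [simplify]

(a \lor \lnot c) \land b \land (\lnot a \lor \lnot c)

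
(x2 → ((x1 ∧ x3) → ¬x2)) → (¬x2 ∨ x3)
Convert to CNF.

x3 ∨ ¬x2

(x2 → ((x1 ∧ x3) → ¬x2)) → (¬x2 ∨ x3)
≡ ¬(x2 → ((x1 ∧ x3) → ¬x2)) ∨ ¬x2 ∨ x3   — eliminate →
≡ ¬(¬x2 ∨ ((x1 ∧ x3) → ¬x2)) ∨ ¬x2 ∨ x3   — eliminate →
≡ ¬(¬x2 ∨ ¬(x1 ∧ x3) ∨ ¬x2) ∨ ¬x2 ∨ x3   — eliminate →
≡ (¬¬x2 ∧ ¬¬(x1 ∧ x3) ∧ ¬¬x2) ∨ ¬x2 ∨ x3   — De Morgan
≡ (x2 ∧ ¬¬(x1 ∧ x3) ∧ ¬¬x2) ∨ ¬x2 ∨ x3   — double negation
≡ (x2 ∧ x1 ∧ x3 ∧ ¬¬x2) ∨ ¬x2 ∨ x3   — double negation
≡ (x2 ∧ x1 ∧ x3 ∧ x2) ∨ ¬x2 ∨ x3   — double negation
≡ (x2 ∨ ¬x2 ∨ x3) ∧ (x1 ∨ ¬x2 ∨ x3) ∧ (x3 ∨ ¬x2 ∨ x3) ∧ (x2 ∨ ¬x2 ∨ x3)   — distribute ∨ over ∧
≡ x3 ∨ ¬x2   — simplify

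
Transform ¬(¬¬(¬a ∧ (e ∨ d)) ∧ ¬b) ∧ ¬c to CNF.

¬(¬¬(¬a ∧ (e ∨ d)) ∧ ¬b) ∧ ¬c
⇔ (¬¬¬(¬a ∧ (e ∨ d)) ∨ ¬¬b) ∧ ¬c   — De Morgan
⇔ (¬(¬a ∧ (e ∨ d)) ∨ ¬¬b) ∧ ¬c   — double negation
⇔ (¬¬a ∨ ¬(e ∨ d) ∨ ¬¬b) ∧ ¬c   — De Morgan
⇔ (a ∨ ¬(e ∨ d) ∨ ¬¬b) ∧ ¬c   — double negation
⇔ (a ∨ (¬e ∧ ¬d) ∨ ¬¬b) ∧ ¬c   — De Morgan
⇔ (a ∨ (¬e ∧ ¬d) ∨ b) ∧ ¬c   — double negation
⇔ (a ∨ ¬e ∨ b) ∧ (a ∨ ¬d ∨ b) ∧ ¬c   — distribute ∨ over ∧

(a ∨ ¬e ∨ b) ∧ (a ∨ ¬d ∨ b) ∧ ¬c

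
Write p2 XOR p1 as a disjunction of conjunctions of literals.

(p2 AND NOT p1) OR (NOT p2 AND p1)

p2 XOR p1
≡ (p2 AND NOT p1) OR (NOT p2 AND p1)   (expand XOR)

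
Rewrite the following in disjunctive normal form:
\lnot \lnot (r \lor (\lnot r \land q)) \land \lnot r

\lnot \lnot (r \lor (\lnot r \land q)) \land \lnot r
⇔ (r \lor (\lnot r \land q)) \land \lnot r   [double negation]
⇔ (r \land \lnot r) \lor (\lnot r \land q \land \lnot r)   [distribute \land over \lor]
⇔ \lnot r \land q   [simplify]

\lnot r \land q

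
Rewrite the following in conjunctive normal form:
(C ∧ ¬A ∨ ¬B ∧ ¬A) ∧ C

(C ∧ ¬A ∨ ¬B ∧ ¬A) ∧ C
⇔ (C ∨ ¬B) ∧ (C ∨ ¬A) ∧ (¬A ∨ ¬B) ∧ (¬A ∨ ¬A) ∧ C   [distribute ∨ over ∧]
⇔ ¬A ∧ C   [simplify]

¬A ∧ C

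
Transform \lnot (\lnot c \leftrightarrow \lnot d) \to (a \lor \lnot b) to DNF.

(c \land d) \lor (\lnot d \land \lnot c) \lor a \lor \lnot b

\lnot (\lnot c \leftrightarrow \lnot d) \to (a \lor \lnot b)
≡ \lnot \lnot (\lnot c \leftrightarrow \lnot d) \lor a \lor \lnot b   (eliminate \to)
≡ \lnot \lnot ((\lnot c \to \lnot d) \land (\lnot d \to \lnot c)) \lor a \lor \lnot b   (eliminate \leftrightarrow)
≡ \lnot \lnot ((\lnot \lnot c \lor \lnot d) \land (\lnot d \to \lnot c)) \lor a \lor \lnot b   (eliminate \to)
≡ \lnot \lnot ((\lnot \lnot c \lor \lnot d) \land (\lnot \lnot d \lor \lnot c)) \lor a \lor \lnot b   (eliminate \to)
≡ ((\lnot \lnot c \lor \lnot d) \land (\lnot \lnot d \lor \lnot c)) \lor a \lor \lnot b   (double negation)
≡ ((c \lor \lnot d) \land (\lnot \lnot d \lor \lnot c)) \lor a \lor \lnot b   (double negation)
≡ ((c \lor \lnot d) \land (d \lor \lnot c)) \lor a \lor \lnot b   (double negation)
≡ (c \land d) \lor (c \land \lnot c) \lor (\lnot d \land d) \lor (\lnot d \land \lnot c) \lor a \lor \lnot b   (distribute \land over \lor)
≡ (c \land d) \lor (\lnot d \land \lnot c) \lor a \lor \lnot b   (simplify)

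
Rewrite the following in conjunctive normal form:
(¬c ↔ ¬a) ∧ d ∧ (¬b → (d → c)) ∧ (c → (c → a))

(c ∨ ¬a) ∧ (a ∨ ¬c) ∧ d ∧ (b ∨ ¬d ∨ c)

(¬c ↔ ¬a) ∧ d ∧ (¬b → (d → c)) ∧ (c → (c → a))
= (¬c → ¬a) ∧ (¬a → ¬c) ∧ d ∧ (¬b → (d → c)) ∧ (c → (c → a))   — eliminate ↔
= (¬¬c ∨ ¬a) ∧ (¬a → ¬c) ∧ d ∧ (¬b → (d → c)) ∧ (c → (c → a))   — eliminate →
= (¬¬c ∨ ¬a) ∧ (¬¬a ∨ ¬c) ∧ d ∧ (¬b → (d → c)) ∧ (c → (c → a))   — eliminate →
= (¬¬c ∨ ¬a) ∧ (¬¬a ∨ ¬c) ∧ d ∧ (¬¬b ∨ (d → c)) ∧ (c → (c → a))   — eliminate →
= (¬¬c ∨ ¬a) ∧ (¬¬a ∨ ¬c) ∧ d ∧ (¬¬b ∨ ¬d ∨ c) ∧ (c → (c → a))   — eliminate →
= (¬¬c ∨ ¬a) ∧ (¬¬a ∨ ¬c) ∧ d ∧ (¬¬b ∨ ¬d ∨ c) ∧ (¬c ∨ (c → a))   — eliminate →
= (¬¬c ∨ ¬a) ∧ (¬¬a ∨ ¬c) ∧ d ∧ (¬¬b ∨ ¬d ∨ c) ∧ (¬c ∨ ¬c ∨ a)   — eliminate →
= (c ∨ ¬a) ∧ (¬¬a ∨ ¬c) ∧ d ∧ (¬¬b ∨ ¬d ∨ c) ∧ (¬c ∨ ¬c ∨ a)   — double negation
= (c ∨ ¬a) ∧ (a ∨ ¬c) ∧ d ∧ (¬¬b ∨ ¬d ∨ c) ∧ (¬c ∨ ¬c ∨ a)   — double negation
= (c ∨ ¬a) ∧ (a ∨ ¬c) ∧ d ∧ (b ∨ ¬d ∨ c) ∧ (¬c ∨ ¬c ∨ a)   — double negation
= (c ∨ ¬a) ∧ (a ∨ ¬c) ∧ d ∧ (b ∨ ¬d ∨ c)   — simplify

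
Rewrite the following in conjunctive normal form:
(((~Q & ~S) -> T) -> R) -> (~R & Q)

(((~Q & ~S) -> T) -> R) -> (~R & Q)
≡ ~(((~Q & ~S) -> T) -> R) | (~R & Q)   (eliminate ->)
≡ ~(~((~Q & ~S) -> T) | R) | (~R & Q)   (eliminate ->)
≡ ~(~(~(~Q & ~S) | T) | R) | (~R & Q)   (eliminate ->)
≡ (~~(~(~Q & ~S) | T) & ~R) | (~R & Q)   (De Morgan)
≡ ((~(~Q & ~S) | T) & ~R) | (~R & Q)   (double negation)
≡ ((~~Q | ~~S | T) & ~R) | (~R & Q)   (De Morgan)
≡ ((Q | ~~S | T) & ~R) | (~R & Q)   (double negation)
≡ ((Q | S | T) & ~R) | (~R & Q)   (double negation)
≡ (Q | S | T | ~R) & (Q | S | T | Q) & (~R | ~R) & (~R | Q)   (distribute | over &)
≡ (Q | S | T) & ~R   (simplify)

(Q | S | T) & ~R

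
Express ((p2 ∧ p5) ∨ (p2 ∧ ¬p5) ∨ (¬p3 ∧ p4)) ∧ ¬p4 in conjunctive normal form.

(p2 ∨ ¬p3) ∧ (p2 ∨ p4) ∧ ¬p4

((p2 ∧ p5) ∨ (p2 ∧ ¬p5) ∨ (¬p3 ∧ p4)) ∧ ¬p4
≡ (p2 ∨ p2 ∨ ¬p3) ∧ (p2 ∨ p2 ∨ p4) ∧ (p2 ∨ ¬p5 ∨ ¬p3) ∧ (p2 ∨ ¬p5 ∨ p4) ∧ (p5 ∨ p2 ∨ ¬p3) ∧ (p5 ∨ p2 ∨ p4) ∧ (p5 ∨ ¬p5 ∨ ¬p3) ∧ (p5 ∨ ¬p5 ∨ p4) ∧ ¬p4   [distribute ∨ over ∧]
≡ (p2 ∨ ¬p3) ∧ (p2 ∨ p4) ∧ ¬p4   [simplify]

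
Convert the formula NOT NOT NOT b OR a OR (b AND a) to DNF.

NOT NOT NOT b OR a OR (b AND a)
= NOT b OR a OR (b AND a)   (double negation)
= NOT b OR a   (simplify)

NOT b OR a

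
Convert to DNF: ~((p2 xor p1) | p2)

~p2 & ~p1

~((p2 xor p1) | p2)
= ~((p2 & ~p1) | (~p2 & p1) | p2)   [expand xor]
= ~(p2 & ~p1) & ~(~p2 & p1) & ~p2   [De Morgan]
= (~p2 | ~~p1) & ~(~p2 & p1) & ~p2   [De Morgan]
= (~p2 | p1) & ~(~p2 & p1) & ~p2   [double negation]
= (~p2 | p1) & (~~p2 | ~p1) & ~p2   [De Morgan]
= (~p2 | p1) & (p2 | ~p1) & ~p2   [double negation]
= (~p2 & p2 & ~p2) | (~p2 & ~p1 & ~p2) | (p1 & p2 & ~p2) | (p1 & ~p1 & ~p2)   [distribute & over |]
= ~p2 & ~p1   [simplify]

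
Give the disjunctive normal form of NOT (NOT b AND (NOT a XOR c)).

NOT (NOT b AND (NOT a XOR c))
≡ NOT (NOT b AND ((NOT a AND NOT c) OR (NOT NOT a AND c)))   (expand XOR)
≡ NOT NOT b OR NOT ((NOT a AND NOT c) OR (NOT NOT a AND c))   (De Morgan)
≡ b OR NOT ((NOT a AND NOT c) OR (NOT NOT a AND c))   (double negation)
≡ b OR (NOT (NOT a AND NOT c) AND NOT (NOT NOT a AND c))   (De Morgan)
≡ b OR ((NOT NOT a OR NOT NOT c) AND NOT (NOT NOT a AND c))   (De Morgan)
≡ b OR ((a OR NOT NOT c) AND NOT (NOT NOT a AND c))   (double negation)
≡ b OR ((a OR c) AND NOT (NOT NOT a AND c))   (double negation)
≡ b OR ((a OR c) AND (NOT NOT NOT a OR NOT c))   (De Morgan)
≡ b OR ((a OR c) AND (NOT a OR NOT c))   (double negation)
≡ b OR (a AND NOT a) OR (a AND NOT c) OR (c AND NOT a) OR (c AND NOT c)   (distribute AND over OR)
≡ b OR (a AND NOT c) OR (c AND NOT a)   (simplify)

b OR (a AND NOT c) OR (c AND NOT a)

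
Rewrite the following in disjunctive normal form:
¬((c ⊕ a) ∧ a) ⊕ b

¬((c ⊕ a) ∧ a) ⊕ b
⇔ (¬((c ⊕ a) ∧ a) ∧ ¬b) ∨ (¬¬((c ⊕ a) ∧ a) ∧ b)   [expand ⊕]
⇔ (¬(((c ∧ ¬a) ∨ (¬c ∧ a)) ∧ a) ∧ ¬b) ∨ (¬¬((c ⊕ a) ∧ a) ∧ b)   [expand ⊕]
⇔ (¬(((c ∧ ¬a) ∨ (¬c ∧ a)) ∧ a) ∧ ¬b) ∨ (¬¬(((c ∧ ¬a) ∨ (¬c ∧ a)) ∧ a) ∧ b)   [expand ⊕]
⇔ ((¬((c ∧ ¬a) ∨ (¬c ∧ a)) ∨ ¬a) ∧ ¬b) ∨ (¬¬(((c ∧ ¬a) ∨ (¬c ∧ a)) ∧ a) ∧ b)   [De Morgan]
⇔ (((¬(c ∧ ¬a) ∧ ¬(¬c ∧ a)) ∨ ¬a) ∧ ¬b) ∨ (¬¬(((c ∧ ¬a) ∨ (¬c ∧ a)) ∧ a) ∧ b)   [De Morgan]
⇔ ((((¬c ∨ ¬¬a) ∧ ¬(¬c ∧ a)) ∨ ¬a) ∧ ¬b) ∨ (¬¬(((c ∧ ¬a) ∨ (¬c ∧ a)) ∧ a) ∧ b)   [De Morgan]
⇔ ((((¬c ∨ a) ∧ ¬(¬c ∧ a)) ∨ ¬a) ∧ ¬b) ∨ (¬¬(((c ∧ ¬a) ∨ (¬c ∧ a)) ∧ a) ∧ b)   [double negation]
⇔ ((((¬c ∨ a) ∧ (¬¬c ∨ ¬a)) ∨ ¬a) ∧ ¬b) ∨ (¬¬(((c ∧ ¬a) ∨ (¬c ∧ a)) ∧ a) ∧ b)   [De Morgan]
⇔ ((((¬c ∨ a) ∧ (c ∨ ¬a)) ∨ ¬a) ∧ ¬b) ∨ (¬¬(((c ∧ ¬a) ∨ (¬c ∧ a)) ∧ a) ∧ b)   [double negation]
⇔ ((((¬c ∨ a) ∧ (c ∨ ¬a)) ∨ ¬a) ∧ ¬b) ∨ (((c ∧ ¬a) ∨ (¬c ∧ a)) ∧ a ∧ b)   [double negation]
⇔ (¬c ∧ c ∧ ¬b) ∨ (¬c ∧ ¬a ∧ ¬b) ∨ (a ∧ c ∧ ¬b) ∨ (a ∧ ¬a ∧ ¬b) ∨ (¬a ∧ ¬b) ∨ (c ∧ ¬a ∧ a ∧ b) ∨ (¬c ∧ a ∧ a ∧ b)   [distribute ∧ over ∨]
⇔ (a ∧ c ∧ ¬b) ∨ (¬a ∧ ¬b) ∨ (¬c ∧ a ∧ b)   [simplify]

(a ∧ c ∧ ¬b) ∨ (¬a ∧ ¬b) ∨ (¬c ∧ a ∧ b)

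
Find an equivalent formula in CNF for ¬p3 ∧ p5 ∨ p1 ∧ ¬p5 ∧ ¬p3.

¬p3 ∧ (p5 ∨ p1)

¬p3 ∧ p5 ∨ p1 ∧ ¬p5 ∧ ¬p3
⇔ (¬p3 ∨ p1) ∧ (¬p3 ∨ ¬p5) ∧ (¬p3 ∨ ¬p3) ∧ (p5 ∨ p1) ∧ (p5 ∨ ¬p5) ∧ (p5 ∨ ¬p3)   (distribute ∨ over ∧)
⇔ ¬p3 ∧ (p5 ∨ p1)   (simplify)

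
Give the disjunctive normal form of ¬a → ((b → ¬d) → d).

¬a → ((b → ¬d) → d)
≡ ¬¬a ∨ ((b → ¬d) → d)
≡ ¬¬a ∨ ¬(b → ¬d) ∨ d
≡ ¬¬a ∨ ¬(¬b ∨ ¬d) ∨ d
≡ a ∨ ¬(¬b ∨ ¬d) ∨ d
≡ a ∨ ¬¬b ∧ ¬¬d ∨ d
≡ a ∨ b ∧ ¬¬d ∨ d
≡ a ∨ b ∧ d ∨ d
≡ a ∨ d

a ∨ d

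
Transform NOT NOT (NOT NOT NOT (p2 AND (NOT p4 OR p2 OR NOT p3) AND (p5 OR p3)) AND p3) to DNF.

NOT NOT (NOT NOT NOT (p2 AND (NOT p4 OR p2 OR NOT p3) AND (p5 OR p3)) AND p3)
≡ NOT NOT NOT (p2 AND (NOT p4 OR p2 OR NOT p3) AND (p5 OR p3)) AND p3
≡ NOT (p2 AND (NOT p4 OR p2 OR NOT p3) AND (p5 OR p3)) AND p3
≡ (NOT p2 OR NOT (NOT p4 OR p2 OR NOT p3) OR NOT (p5 OR p3)) AND p3
≡ (NOT p2 OR (NOT NOT p4 AND NOT p2 AND NOT NOT p3) OR NOT (p5 OR p3)) AND p3
≡ (NOT p2 OR (p4 AND NOT p2 AND NOT NOT p3) OR NOT (p5 OR p3)) AND p3
≡ (NOT p2 OR (p4 AND NOT p2 AND p3) OR NOT (p5 OR p3)) AND p3
≡ (NOT p2 OR (p4 AND NOT p2 AND p3) OR (NOT p5 AND NOT p3)) AND p3
≡ (NOT p2 AND p3) OR (p4 AND NOT p2 AND p3 AND p3) OR (NOT p5 AND NOT p3 AND p3)
≡ NOT p2 AND p3

NOT p2 AND p3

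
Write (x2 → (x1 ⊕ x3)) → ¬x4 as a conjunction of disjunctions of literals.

(x2 ∨ ¬x4) ∧ (¬x1 ∨ x3 ∨ ¬x4) ∧ (¬x3 ∨ x1 ∨ ¬x4)

(x2 → (x1 ⊕ x3)) → ¬x4
⇔ ¬(x2 → (x1 ⊕ x3)) ∨ ¬x4   [eliminate →]
⇔ ¬(¬x2 ∨ (x1 ⊕ x3)) ∨ ¬x4   [eliminate →]
⇔ ¬(¬x2 ∨ ((x1 ∨ x3) ∧ ¬(x1 ∧ x3))) ∨ ¬x4   [expand ⊕]
⇔ (¬¬x2 ∧ ¬((x1 ∨ x3) ∧ ¬(x1 ∧ x3))) ∨ ¬x4   [De Morgan]
⇔ (x2 ∧ ¬((x1 ∨ x3) ∧ ¬(x1 ∧ x3))) ∨ ¬x4   [double negation]
⇔ (x2 ∧ (¬(x1 ∨ x3) ∨ ¬¬(x1 ∧ x3))) ∨ ¬x4   [De Morgan]
⇔ (x2 ∧ ((¬x1 ∧ ¬x3) ∨ ¬¬(x1 ∧ x3))) ∨ ¬x4   [De Morgan]
⇔ (x2 ∧ ((¬x1 ∧ ¬x3) ∨ (x1 ∧ x3))) ∨ ¬x4   [double negation]
⇔ (x2 ∨ ¬x4) ∧ (¬x1 ∨ x1 ∨ ¬x4) ∧ (¬x1 ∨ x3 ∨ ¬x4) ∧ (¬x3 ∨ x1 ∨ ¬x4) ∧ (¬x3 ∨ x3 ∨ ¬x4)   [distribute ∨ over ∧]
⇔ (x2 ∨ ¬x4) ∧ (¬x1 ∨ x3 ∨ ¬x4) ∧ (¬x3 ∨ x1 ∨ ¬x4)   [simplify]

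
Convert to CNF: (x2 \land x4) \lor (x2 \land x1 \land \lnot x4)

(x2 \land x4) \lor (x2 \land x1 \land \lnot x4)
⇔ (x2 \lor x2) \land (x2 \lor x1) \land (x2 \lor \lnot x4) \land (x4 \lor x2) \land (x4 \lor x1) \land (x4 \lor \lnot x4)   (distribute \lor over \land)
⇔ x2 \land (x4 \lor x1)   (simplify)

x2 \land (x4 \lor x1)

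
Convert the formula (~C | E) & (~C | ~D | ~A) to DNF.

(~C | E) & (~C | ~D | ~A)
≡ (~C & ~C) | (~C & ~D) | (~C & ~A) | (E & ~C) | (E & ~D) | (E & ~A)   (distribute & over |)
≡ ~C | (E & ~D) | (E & ~A)   (simplify)

~C | (E & ~D) | (E & ~A)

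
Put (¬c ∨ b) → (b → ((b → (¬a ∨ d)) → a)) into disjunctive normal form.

¬b ∨ a

(¬c ∨ b) → (b → ((b → (¬a ∨ d)) → a))
≡ ¬(¬c ∨ b) ∨ (b → ((b → (¬a ∨ d)) → a))   [eliminate →]
≡ ¬(¬c ∨ b) ∨ ¬b ∨ ((b → (¬a ∨ d)) → a)   [eliminate →]
≡ ¬(¬c ∨ b) ∨ ¬b ∨ ¬(b → (¬a ∨ d)) ∨ a   [eliminate →]
≡ ¬(¬c ∨ b) ∨ ¬b ∨ ¬(¬b ∨ ¬a ∨ d) ∨ a   [eliminate →]
≡ (¬¬c ∧ ¬b) ∨ ¬b ∨ ¬(¬b ∨ ¬a ∨ d) ∨ a   [De Morgan]
≡ (c ∧ ¬b) ∨ ¬b ∨ ¬(¬b ∨ ¬a ∨ d) ∨ a   [double negation]
≡ (c ∧ ¬b) ∨ ¬b ∨ (¬¬b ∧ ¬¬a ∧ ¬d) ∨ a   [De Morgan]
≡ (c ∧ ¬b) ∨ ¬b ∨ (b ∧ ¬¬a ∧ ¬d) ∨ a   [double negation]
≡ (c ∧ ¬b) ∨ ¬b ∨ (b ∧ a ∧ ¬d) ∨ a   [double negation]
≡ ¬b ∨ a   [simplify]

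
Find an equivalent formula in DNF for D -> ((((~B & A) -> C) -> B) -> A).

~D | (~A & ~B) | (C & ~B) | A

D -> ((((~B & A) -> C) -> B) -> A)
= ~D | ((((~B & A) -> C) -> B) -> A)   [eliminate ->]
= ~D | ~(((~B & A) -> C) -> B) | A   [eliminate ->]
= ~D | ~(~((~B & A) -> C) | B) | A   [eliminate ->]
= ~D | ~(~(~(~B & A) | C) | B) | A   [eliminate ->]
= ~D | (~~(~(~B & A) | C) & ~B) | A   [De Morgan]
= ~D | ((~(~B & A) | C) & ~B) | A   [double negation]
= ~D | ((~~B | ~A | C) & ~B) | A   [De Morgan]
= ~D | ((B | ~A | C) & ~B) | A   [double negation]
= ~D | (B & ~B) | (~A & ~B) | (C & ~B) | A   [distribute & over |]
= ~D | (~A & ~B) | (C & ~B) | A   [simplify]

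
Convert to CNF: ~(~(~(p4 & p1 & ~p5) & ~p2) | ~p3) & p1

(~p4 | ~p1 | p5) & ~p2 & p3 & p1

~(~(~(p4 & p1 & ~p5) & ~p2) | ~p3) & p1
≡ ~~(~(p4 & p1 & ~p5) & ~p2) & ~~p3 & p1   (De Morgan)
≡ ~(p4 & p1 & ~p5) & ~p2 & ~~p3 & p1   (double negation)
≡ (~p4 | ~p1 | ~~p5) & ~p2 & ~~p3 & p1   (De Morgan)
≡ (~p4 | ~p1 | p5) & ~p2 & ~~p3 & p1   (double negation)
≡ (~p4 | ~p1 | p5) & ~p2 & p3 & p1   (double negation)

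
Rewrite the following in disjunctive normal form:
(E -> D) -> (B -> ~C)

(E -> D) -> (B -> ~C)
≡ ~(E -> D) | (B -> ~C)   (eliminate ->)
≡ ~(~E | D) | (B -> ~C)   (eliminate ->)
≡ ~(~E | D) | ~B | ~C   (eliminate ->)
≡ (~~E & ~D) | ~B | ~C   (De Morgan)
≡ (E & ~D) | ~B | ~C   (double negation)

(E & ~D) | ~B | ~C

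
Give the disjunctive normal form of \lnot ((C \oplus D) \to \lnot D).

\lnot ((C \oplus D) \to \lnot D)
≡ \lnot (\lnot (C \oplus D) \lor \lnot D)
≡ \lnot (\lnot ((C \land \lnot D) \lor (\lnot C \land D)) \lor \lnot D)
≡ \lnot \lnot ((C \land \lnot D) \lor (\lnot C \land D)) \land \lnot \lnot D
≡ ((C \land \lnot D) \lor (\lnot C \land D)) \land \lnot \lnot D
≡ ((C \land \lnot D) \lor (\lnot C \land D)) \land D
≡ (C \land \lnot D \land D) \lor (\lnot C \land D \land D)
≡ \lnot C \land D

\lnot C \land D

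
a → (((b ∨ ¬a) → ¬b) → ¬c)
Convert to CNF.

a → (((b ∨ ¬a) → ¬b) → ¬c)
= ¬a ∨ (((b ∨ ¬a) → ¬b) → ¬c)
= ¬a ∨ ¬((b ∨ ¬a) → ¬b) ∨ ¬c
= ¬a ∨ ¬(¬(b ∨ ¬a) ∨ ¬b) ∨ ¬c
= ¬a ∨ (¬¬(b ∨ ¬a) ∧ ¬¬b) ∨ ¬c
= ¬a ∨ ((b ∨ ¬a) ∧ ¬¬b) ∨ ¬c
= ¬a ∨ ((b ∨ ¬a) ∧ b) ∨ ¬c
= (¬a ∨ b ∨ ¬a ∨ ¬c) ∧ (¬a ∨ b ∨ ¬c)
= ¬a ∨ b ∨ ¬c

¬a ∨ b ∨ ¬c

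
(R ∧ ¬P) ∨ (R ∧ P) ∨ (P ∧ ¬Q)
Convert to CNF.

(R ∨ P) ∧ (R ∨ ¬Q)

(R ∧ ¬P) ∨ (R ∧ P) ∨ (P ∧ ¬Q)
≡ (R ∨ R ∨ P) ∧ (R ∨ R ∨ ¬Q) ∧ (R ∨ P ∨ P) ∧ (R ∨ P ∨ ¬Q) ∧ (¬P ∨ R ∨ P) ∧ (¬P ∨ R ∨ ¬Q) ∧ (¬P ∨ P ∨ P) ∧ (¬P ∨ P ∨ ¬Q)   — distribute ∨ over ∧
≡ (R ∨ P) ∧ (R ∨ ¬Q)   — simplify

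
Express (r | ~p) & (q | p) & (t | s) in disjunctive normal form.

(r & q & t) | (r & q & s) | (r & p & t) | (r & p & s) | (~p & q & t) | (~p & q & s)

(r | ~p) & (q | p) & (t | s)
⇔ (r & q & t) | (r & q & s) | (r & p & t) | (r & p & s) | (~p & q & t) | (~p & q & s) | (~p & p & t) | (~p & p & s)   — distribute & over |
⇔ (r & q & t) | (r & q & s) | (r & p & t) | (r & p & s) | (~p & q & t) | (~p & q & s)   — simplify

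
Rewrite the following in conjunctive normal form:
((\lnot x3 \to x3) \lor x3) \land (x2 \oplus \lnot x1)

((\lnot x3 \to x3) \lor x3) \land (x2 \oplus \lnot x1)
⇔ (\lnot \lnot x3 \lor x3 \lor x3) \land (x2 \oplus \lnot x1)   [eliminate \to]
⇔ (\lnot \lnot x3 \lor x3 \lor x3) \land (x2 \lor \lnot x1) \land \lnot (x2 \land \lnot x1)   [expand \oplus]
⇔ (x3 \lor x3 \lor x3) \land (x2 \lor \lnot x1) \land \lnot (x2 \land \lnot x1)   [double negation]
⇔ (x3 \lor x3 \lor x3) \land (x2 \lor \lnot x1) \land (\lnot x2 \lor \lnot \lnot x1)   [De Morgan]
⇔ (x3 \lor x3 \lor x3) \land (x2 \lor \lnot x1) \land (\lnot x2 \lor x1)   [double negation]
⇔ x3 \land (x2 \lor \lnot x1) \land (\lnot x2 \lor x1)   [simplify]

x3 \land (x2 \lor \lnot x1) \land (\lnot x2 \lor x1)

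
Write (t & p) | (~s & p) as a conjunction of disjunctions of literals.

(t | ~s) & p

(t & p) | (~s & p)
= (t | ~s) & (t | p) & (p | ~s) & (p | p)
= (t | ~s) & p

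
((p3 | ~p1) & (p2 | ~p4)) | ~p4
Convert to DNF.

(p3 & p2) | (~p1 & p2) | ~p4

((p3 | ~p1) & (p2 | ~p4)) | ~p4
≡ (p3 & p2) | (p3 & ~p4) | (~p1 & p2) | (~p1 & ~p4) | ~p4   [distribute & over |]
≡ (p3 & p2) | (~p1 & p2) | ~p4   [simplify]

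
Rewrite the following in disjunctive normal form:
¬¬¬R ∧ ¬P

¬R ∧ ¬P

¬¬¬R ∧ ¬P
≡ ¬R ∧ ¬P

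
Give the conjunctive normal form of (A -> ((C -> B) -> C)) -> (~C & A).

A & ~C

(A -> ((C -> B) -> C)) -> (~C & A)
≡ ~(A -> ((C -> B) -> C)) | (~C & A)   [eliminate ->]
≡ ~(~A | ((C -> B) -> C)) | (~C & A)   [eliminate ->]
≡ ~(~A | ~(C -> B) | C) | (~C & A)   [eliminate ->]
≡ ~(~A | ~(~C | B) | C) | (~C & A)   [eliminate ->]
≡ (~~A & ~~(~C | B) & ~C) | (~C & A)   [De Morgan]
≡ (A & ~~(~C | B) & ~C) | (~C & A)   [double negation]
≡ (A & (~C | B) & ~C) | (~C & A)   [double negation]
≡ (A | ~C) & (A | A) & (~C | B | ~C) & (~C | B | A) & (~C | ~C) & (~C | A)   [distribute | over &]
≡ A & ~C   [simplify]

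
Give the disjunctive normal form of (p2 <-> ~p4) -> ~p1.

(p2 & p4) | (~p4 & ~p2) | ~p1

(p2 <-> ~p4) -> ~p1
⇔ ~(p2 <-> ~p4) | ~p1   — eliminate ->
⇔ ~((p2 -> ~p4) & (~p4 -> p2)) | ~p1   — eliminate <->
⇔ ~((~p2 | ~p4) & (~p4 -> p2)) | ~p1   — eliminate ->
⇔ ~((~p2 | ~p4) & (~~p4 | p2)) | ~p1   — eliminate ->
⇔ ~(~p2 | ~p4) | ~(~~p4 | p2) | ~p1   — De Morgan
⇔ (~~p2 & ~~p4) | ~(~~p4 | p2) | ~p1   — De Morgan
⇔ (p2 & ~~p4) | ~(~~p4 | p2) | ~p1   — double negation
⇔ (p2 & p4) | ~(~~p4 | p2) | ~p1   — double negation
⇔ (p2 & p4) | (~~~p4 & ~p2) | ~p1   — De Morgan
⇔ (p2 & p4) | (~p4 & ~p2) | ~p1   — double negation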